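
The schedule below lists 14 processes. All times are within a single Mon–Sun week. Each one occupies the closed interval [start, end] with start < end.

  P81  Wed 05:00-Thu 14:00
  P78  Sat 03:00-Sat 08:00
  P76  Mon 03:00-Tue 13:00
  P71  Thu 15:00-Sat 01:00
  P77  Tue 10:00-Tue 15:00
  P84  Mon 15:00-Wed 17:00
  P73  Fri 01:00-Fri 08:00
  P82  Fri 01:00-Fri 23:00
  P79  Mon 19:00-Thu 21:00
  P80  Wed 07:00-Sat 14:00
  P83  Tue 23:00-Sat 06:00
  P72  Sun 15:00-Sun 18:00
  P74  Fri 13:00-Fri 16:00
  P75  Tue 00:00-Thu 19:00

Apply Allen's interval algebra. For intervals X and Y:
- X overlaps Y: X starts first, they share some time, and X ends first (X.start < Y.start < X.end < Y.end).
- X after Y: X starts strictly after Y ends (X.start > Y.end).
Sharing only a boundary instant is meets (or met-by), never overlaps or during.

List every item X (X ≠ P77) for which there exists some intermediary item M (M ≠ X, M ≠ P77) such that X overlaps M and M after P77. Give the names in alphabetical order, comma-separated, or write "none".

Target P77 = [Tue 10:00, Tue 15:00].
Intermediaries M with M after P77: P71, P72, P73, P74, P78, P80, P81, P82, P83.
Via P71 — items with X overlaps P71: P75, P79.
Via P72 — items with X overlaps P72: none.
Via P73 — items with X overlaps P73: none.
Via P74 — items with X overlaps P74: none.
Via P78 — items with X overlaps P78: P83.
Via P80 — items with X overlaps P80: P75, P79, P81, P83, P84.
Via P81 — items with X overlaps P81: P84.
Via P82 — items with X overlaps P82: none.
Via P83 — items with X overlaps P83: P75, P79, P84.
Union: P75, P79, P81, P83, P84.

P75, P79, P81, P83, P84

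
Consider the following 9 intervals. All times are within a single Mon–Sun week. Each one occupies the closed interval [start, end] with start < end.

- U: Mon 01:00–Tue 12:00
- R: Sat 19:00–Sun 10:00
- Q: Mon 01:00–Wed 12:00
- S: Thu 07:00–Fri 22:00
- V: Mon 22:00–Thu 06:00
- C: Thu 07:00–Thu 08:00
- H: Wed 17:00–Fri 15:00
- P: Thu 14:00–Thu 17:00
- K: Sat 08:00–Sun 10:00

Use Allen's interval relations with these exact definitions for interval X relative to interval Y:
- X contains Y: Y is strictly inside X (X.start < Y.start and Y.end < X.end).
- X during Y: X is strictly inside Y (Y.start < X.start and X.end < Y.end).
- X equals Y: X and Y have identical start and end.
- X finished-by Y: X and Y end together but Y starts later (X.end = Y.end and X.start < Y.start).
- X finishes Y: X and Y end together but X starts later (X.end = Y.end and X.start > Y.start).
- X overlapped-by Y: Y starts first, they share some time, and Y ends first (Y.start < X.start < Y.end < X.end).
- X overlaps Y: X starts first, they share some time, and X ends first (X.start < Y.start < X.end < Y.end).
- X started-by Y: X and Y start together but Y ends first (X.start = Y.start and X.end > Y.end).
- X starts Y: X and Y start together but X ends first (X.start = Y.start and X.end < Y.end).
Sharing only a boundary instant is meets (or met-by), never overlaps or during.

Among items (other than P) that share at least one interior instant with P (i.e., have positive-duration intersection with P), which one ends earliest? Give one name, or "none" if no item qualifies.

Target P = [Thu 14:00, Thu 17:00].
C [Thu 07:00, Thu 08:00] → before → excluded.
H [Wed 17:00, Fri 15:00] → contains → candidate.
K [Sat 08:00, Sun 10:00] → after → excluded.
Q [Mon 01:00, Wed 12:00] → before → excluded.
R [Sat 19:00, Sun 10:00] → after → excluded.
S [Thu 07:00, Fri 22:00] → contains → candidate.
U [Mon 01:00, Tue 12:00] → before → excluded.
V [Mon 22:00, Thu 06:00] → before → excluded.
Among candidates, earliest end is Fri 15:00 → H.

H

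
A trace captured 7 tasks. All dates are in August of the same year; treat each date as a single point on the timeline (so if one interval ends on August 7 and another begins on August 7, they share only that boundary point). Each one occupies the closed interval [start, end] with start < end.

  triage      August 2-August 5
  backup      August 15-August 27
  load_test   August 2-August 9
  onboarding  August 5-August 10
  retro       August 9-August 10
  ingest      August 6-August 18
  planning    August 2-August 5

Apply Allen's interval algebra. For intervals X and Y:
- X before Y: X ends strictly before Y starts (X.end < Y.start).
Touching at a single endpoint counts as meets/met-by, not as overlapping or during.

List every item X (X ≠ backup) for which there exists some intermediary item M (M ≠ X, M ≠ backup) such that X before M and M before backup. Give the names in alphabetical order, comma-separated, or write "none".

Target backup = [August 15, August 27].
Intermediaries M with M before backup: load_test, onboarding, planning, retro, triage.
Via load_test — items with X before load_test: none.
Via onboarding — items with X before onboarding: none.
Via planning — items with X before planning: none.
Via retro — items with X before retro: planning, triage.
Via triage — items with X before triage: none.
Union: planning, triage.

planning, triage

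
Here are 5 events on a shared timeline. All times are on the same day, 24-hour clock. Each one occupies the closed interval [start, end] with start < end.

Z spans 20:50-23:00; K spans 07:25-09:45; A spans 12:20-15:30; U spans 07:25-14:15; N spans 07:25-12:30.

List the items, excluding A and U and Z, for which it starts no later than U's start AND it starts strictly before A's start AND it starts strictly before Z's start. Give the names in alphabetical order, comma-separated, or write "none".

Conditions: its start is no later than U's start (X.start <= 07:25) AND its start is strictly before A's start (X.start < 12:20) AND its start is strictly before Z's start (X.start < 20:50).
K: start 07:25 <= 07:25? ✓; start 07:25 < 12:20? ✓; start 07:25 < 20:50? ✓ → yes.
N: start 07:25 <= 07:25? ✓; start 07:25 < 12:20? ✓; start 07:25 < 20:50? ✓ → yes.
Result: K, N.

K, N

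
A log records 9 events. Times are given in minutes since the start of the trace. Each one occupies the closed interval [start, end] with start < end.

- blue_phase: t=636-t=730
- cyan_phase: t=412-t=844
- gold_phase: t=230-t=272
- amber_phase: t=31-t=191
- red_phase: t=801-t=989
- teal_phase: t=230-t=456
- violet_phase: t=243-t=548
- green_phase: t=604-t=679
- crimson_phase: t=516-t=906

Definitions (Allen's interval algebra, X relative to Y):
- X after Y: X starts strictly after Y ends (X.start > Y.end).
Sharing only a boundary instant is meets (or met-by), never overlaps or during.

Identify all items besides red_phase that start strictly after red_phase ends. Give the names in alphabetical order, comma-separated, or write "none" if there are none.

none

Target red_phase = [t=801, t=989].
amber_phase [t=31, t=191] → before → no.
blue_phase [t=636, t=730] → before → no.
crimson_phase [t=516, t=906] → overlaps → no.
cyan_phase [t=412, t=844] → overlaps → no.
gold_phase [t=230, t=272] → before → no.
green_phase [t=604, t=679] → before → no.
teal_phase [t=230, t=456] → before → no.
violet_phase [t=243, t=548] → before → no.
Result: none.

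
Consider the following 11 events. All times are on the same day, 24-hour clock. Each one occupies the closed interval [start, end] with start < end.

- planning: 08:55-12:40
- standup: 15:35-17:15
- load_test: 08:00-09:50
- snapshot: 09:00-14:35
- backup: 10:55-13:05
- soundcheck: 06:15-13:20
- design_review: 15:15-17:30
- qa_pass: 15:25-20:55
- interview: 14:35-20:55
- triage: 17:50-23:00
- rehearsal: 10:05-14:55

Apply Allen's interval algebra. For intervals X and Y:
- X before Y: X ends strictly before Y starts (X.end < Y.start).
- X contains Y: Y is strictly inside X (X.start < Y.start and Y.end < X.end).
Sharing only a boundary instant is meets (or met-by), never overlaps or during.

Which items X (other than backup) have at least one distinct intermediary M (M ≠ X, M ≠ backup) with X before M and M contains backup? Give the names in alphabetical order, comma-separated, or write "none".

load_test

Target backup = [10:55, 13:05].
Intermediaries M with M contains backup: rehearsal, snapshot, soundcheck.
Via rehearsal — items with X before rehearsal: load_test.
Via snapshot — items with X before snapshot: none.
Via soundcheck — items with X before soundcheck: none.
Union: load_test.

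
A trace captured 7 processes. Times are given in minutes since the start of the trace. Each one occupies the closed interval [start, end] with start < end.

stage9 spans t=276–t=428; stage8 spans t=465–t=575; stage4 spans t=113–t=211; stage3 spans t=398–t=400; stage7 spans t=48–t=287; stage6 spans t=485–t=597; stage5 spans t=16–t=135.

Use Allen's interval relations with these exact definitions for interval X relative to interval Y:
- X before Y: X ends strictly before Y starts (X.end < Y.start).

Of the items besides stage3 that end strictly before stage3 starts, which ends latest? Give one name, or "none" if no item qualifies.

stage7

Target stage3 = [t=398, t=400].
stage4 [t=113, t=211] → before → candidate.
stage5 [t=16, t=135] → before → candidate.
stage6 [t=485, t=597] → after → excluded.
stage7 [t=48, t=287] → before → candidate.
stage8 [t=465, t=575] → after → excluded.
stage9 [t=276, t=428] → contains → excluded.
Among candidates, latest end is t=287 → stage7.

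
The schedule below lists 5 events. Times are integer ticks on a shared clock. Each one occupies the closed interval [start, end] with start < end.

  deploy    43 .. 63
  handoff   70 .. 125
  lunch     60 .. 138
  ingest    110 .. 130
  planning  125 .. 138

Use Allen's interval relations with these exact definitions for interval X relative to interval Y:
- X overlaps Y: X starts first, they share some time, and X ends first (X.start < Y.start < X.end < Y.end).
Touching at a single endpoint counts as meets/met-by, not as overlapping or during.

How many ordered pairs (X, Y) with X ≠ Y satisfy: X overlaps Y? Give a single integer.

Checking all 20 ordered pairs for relation 'overlaps'; matching pairs in alphabetical order:
(deploy, lunch): deploy overlaps lunch ✓
(handoff, ingest): handoff overlaps ingest ✓
(ingest, planning): ingest overlaps planning ✓
Count: 3.

3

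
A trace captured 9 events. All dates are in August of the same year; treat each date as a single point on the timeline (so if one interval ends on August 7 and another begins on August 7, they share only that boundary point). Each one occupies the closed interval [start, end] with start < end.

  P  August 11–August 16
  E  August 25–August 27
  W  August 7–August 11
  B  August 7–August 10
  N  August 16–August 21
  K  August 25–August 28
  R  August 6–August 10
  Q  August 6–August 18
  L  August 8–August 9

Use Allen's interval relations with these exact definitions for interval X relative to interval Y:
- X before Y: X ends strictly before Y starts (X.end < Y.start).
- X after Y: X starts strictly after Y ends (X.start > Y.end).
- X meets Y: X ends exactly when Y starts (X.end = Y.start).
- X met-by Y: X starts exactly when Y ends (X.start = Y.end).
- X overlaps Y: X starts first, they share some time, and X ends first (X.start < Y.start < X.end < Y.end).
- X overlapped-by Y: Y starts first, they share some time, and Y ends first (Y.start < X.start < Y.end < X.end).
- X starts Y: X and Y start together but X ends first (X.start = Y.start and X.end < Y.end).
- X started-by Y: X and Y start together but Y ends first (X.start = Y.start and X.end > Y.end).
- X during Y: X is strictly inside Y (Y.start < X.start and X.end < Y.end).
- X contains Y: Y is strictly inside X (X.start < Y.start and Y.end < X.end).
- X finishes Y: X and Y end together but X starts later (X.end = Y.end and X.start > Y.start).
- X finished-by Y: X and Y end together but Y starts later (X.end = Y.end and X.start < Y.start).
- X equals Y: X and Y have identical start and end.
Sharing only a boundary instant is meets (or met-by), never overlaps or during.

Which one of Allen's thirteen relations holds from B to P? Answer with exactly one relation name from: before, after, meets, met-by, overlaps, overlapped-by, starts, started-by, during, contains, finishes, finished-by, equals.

B = [August 7, August 10]; P = [August 11, August 16].
Compare endpoints: B.start < P.start, B.start < P.end, B.end < P.start, B.end < P.end.
That pattern is 'before'.

before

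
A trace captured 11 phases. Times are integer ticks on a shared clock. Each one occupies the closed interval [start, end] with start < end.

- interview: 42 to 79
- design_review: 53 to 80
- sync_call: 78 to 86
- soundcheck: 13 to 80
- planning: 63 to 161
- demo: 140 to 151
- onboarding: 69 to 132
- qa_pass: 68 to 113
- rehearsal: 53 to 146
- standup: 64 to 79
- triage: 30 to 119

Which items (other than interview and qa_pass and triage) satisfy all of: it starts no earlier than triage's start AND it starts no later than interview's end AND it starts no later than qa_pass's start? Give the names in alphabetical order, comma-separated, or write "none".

Conditions: its start is no earlier than triage's start (X.start >= 30) AND its start is no later than interview's end (X.start <= 79) AND its start is no later than qa_pass's start (X.start <= 68).
demo: start 140 >= 30? ✓; start 140 <= 79? ✗; start 140 <= 68? ✗ → no.
design_review: start 53 >= 30? ✓; start 53 <= 79? ✓; start 53 <= 68? ✓ → yes.
onboarding: start 69 >= 30? ✓; start 69 <= 79? ✓; start 69 <= 68? ✗ → no.
planning: start 63 >= 30? ✓; start 63 <= 79? ✓; start 63 <= 68? ✓ → yes.
rehearsal: start 53 >= 30? ✓; start 53 <= 79? ✓; start 53 <= 68? ✓ → yes.
soundcheck: start 13 >= 30? ✗; start 13 <= 79? ✓; start 13 <= 68? ✓ → no.
standup: start 64 >= 30? ✓; start 64 <= 79? ✓; start 64 <= 68? ✓ → yes.
sync_call: start 78 >= 30? ✓; start 78 <= 79? ✓; start 78 <= 68? ✗ → no.
Result: design_review, planning, rehearsal, standup.

design_review, planning, rehearsal, standup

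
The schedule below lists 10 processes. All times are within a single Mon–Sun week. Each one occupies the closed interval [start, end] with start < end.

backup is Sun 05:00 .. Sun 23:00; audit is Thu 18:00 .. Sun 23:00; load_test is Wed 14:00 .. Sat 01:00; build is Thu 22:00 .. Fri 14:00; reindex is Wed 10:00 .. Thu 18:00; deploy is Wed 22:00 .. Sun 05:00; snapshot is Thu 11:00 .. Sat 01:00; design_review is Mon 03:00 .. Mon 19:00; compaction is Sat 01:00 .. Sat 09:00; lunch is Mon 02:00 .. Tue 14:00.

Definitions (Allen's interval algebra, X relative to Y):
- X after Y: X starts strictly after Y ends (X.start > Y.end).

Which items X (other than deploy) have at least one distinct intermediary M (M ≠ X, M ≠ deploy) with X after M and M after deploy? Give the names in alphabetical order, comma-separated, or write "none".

Target deploy = [Wed 22:00, Sun 05:00].
Intermediaries M with M after deploy: none.
Union: none.

none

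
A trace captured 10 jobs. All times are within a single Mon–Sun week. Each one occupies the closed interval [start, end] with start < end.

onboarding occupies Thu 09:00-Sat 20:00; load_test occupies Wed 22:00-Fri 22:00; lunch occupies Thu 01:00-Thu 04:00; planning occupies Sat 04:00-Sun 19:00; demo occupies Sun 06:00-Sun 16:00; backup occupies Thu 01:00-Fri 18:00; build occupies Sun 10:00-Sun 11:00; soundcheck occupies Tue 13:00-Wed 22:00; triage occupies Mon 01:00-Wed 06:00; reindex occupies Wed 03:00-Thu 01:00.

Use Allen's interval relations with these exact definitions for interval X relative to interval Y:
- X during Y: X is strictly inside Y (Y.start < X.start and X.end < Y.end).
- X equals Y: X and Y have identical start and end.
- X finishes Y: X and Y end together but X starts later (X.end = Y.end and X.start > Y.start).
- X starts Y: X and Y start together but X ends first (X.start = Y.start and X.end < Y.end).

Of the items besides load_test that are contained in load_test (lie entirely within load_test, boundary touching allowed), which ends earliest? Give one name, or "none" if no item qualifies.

Target load_test = [Wed 22:00, Fri 22:00].
backup [Thu 01:00, Fri 18:00] → during → candidate.
build [Sun 10:00, Sun 11:00] → after → excluded.
demo [Sun 06:00, Sun 16:00] → after → excluded.
lunch [Thu 01:00, Thu 04:00] → during → candidate.
onboarding [Thu 09:00, Sat 20:00] → overlapped-by → excluded.
planning [Sat 04:00, Sun 19:00] → after → excluded.
reindex [Wed 03:00, Thu 01:00] → overlaps → excluded.
soundcheck [Tue 13:00, Wed 22:00] → meets → excluded.
triage [Mon 01:00, Wed 06:00] → before → excluded.
Among candidates, earliest end is Thu 04:00 → lunch.

lunch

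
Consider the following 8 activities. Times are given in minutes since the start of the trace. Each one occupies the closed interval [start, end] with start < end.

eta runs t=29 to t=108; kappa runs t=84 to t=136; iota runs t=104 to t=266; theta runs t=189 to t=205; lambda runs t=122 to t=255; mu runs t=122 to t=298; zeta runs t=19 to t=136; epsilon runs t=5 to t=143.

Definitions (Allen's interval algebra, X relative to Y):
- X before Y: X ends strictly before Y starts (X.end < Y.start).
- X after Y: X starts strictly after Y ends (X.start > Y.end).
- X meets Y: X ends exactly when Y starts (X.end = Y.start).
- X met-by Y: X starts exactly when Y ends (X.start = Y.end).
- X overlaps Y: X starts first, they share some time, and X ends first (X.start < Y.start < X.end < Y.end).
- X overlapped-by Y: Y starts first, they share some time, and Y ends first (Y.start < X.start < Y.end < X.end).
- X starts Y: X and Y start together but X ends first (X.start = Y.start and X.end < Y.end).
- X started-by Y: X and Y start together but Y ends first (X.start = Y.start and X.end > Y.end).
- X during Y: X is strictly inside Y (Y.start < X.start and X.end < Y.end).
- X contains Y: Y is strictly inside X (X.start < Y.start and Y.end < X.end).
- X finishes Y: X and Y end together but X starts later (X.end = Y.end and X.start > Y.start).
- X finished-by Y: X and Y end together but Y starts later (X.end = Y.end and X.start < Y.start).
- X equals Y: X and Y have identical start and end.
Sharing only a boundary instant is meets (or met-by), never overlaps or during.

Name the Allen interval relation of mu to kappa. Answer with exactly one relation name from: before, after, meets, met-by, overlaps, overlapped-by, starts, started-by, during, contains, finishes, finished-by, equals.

mu = [t=122, t=298]; kappa = [t=84, t=136].
Compare endpoints: mu.start > kappa.start, mu.start < kappa.end, mu.end > kappa.start, mu.end > kappa.end.
That pattern is 'overlapped-by'.

overlapped-by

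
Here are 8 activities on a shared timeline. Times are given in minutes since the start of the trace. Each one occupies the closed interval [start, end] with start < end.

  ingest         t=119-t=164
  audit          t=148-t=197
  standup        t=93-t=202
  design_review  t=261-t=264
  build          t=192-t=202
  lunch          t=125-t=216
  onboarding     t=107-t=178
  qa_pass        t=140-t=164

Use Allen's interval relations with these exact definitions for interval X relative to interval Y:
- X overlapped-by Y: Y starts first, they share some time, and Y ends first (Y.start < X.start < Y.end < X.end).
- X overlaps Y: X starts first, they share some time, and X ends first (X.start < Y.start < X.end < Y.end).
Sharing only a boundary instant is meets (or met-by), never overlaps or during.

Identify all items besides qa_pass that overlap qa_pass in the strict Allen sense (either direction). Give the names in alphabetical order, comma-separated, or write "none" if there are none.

Target qa_pass = [t=140, t=164].
audit [t=148, t=197] → overlapped-by → yes.
build [t=192, t=202] → after → no.
design_review [t=261, t=264] → after → no.
ingest [t=119, t=164] → finished-by → no.
lunch [t=125, t=216] → contains → no.
onboarding [t=107, t=178] → contains → no.
standup [t=93, t=202] → contains → no.
Result: audit.

audit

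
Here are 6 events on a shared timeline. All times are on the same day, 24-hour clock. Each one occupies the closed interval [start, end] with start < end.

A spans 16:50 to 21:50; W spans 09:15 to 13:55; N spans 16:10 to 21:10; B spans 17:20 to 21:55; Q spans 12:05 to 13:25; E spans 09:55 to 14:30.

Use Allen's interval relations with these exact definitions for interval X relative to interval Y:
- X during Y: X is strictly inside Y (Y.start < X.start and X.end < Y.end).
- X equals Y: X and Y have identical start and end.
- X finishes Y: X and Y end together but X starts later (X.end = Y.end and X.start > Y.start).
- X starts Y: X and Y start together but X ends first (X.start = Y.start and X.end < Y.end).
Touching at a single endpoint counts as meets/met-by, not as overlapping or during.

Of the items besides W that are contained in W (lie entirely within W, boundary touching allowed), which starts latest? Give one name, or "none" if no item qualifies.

Q

Target W = [09:15, 13:55].
A [16:50, 21:50] → after → excluded.
B [17:20, 21:55] → after → excluded.
E [09:55, 14:30] → overlapped-by → excluded.
N [16:10, 21:10] → after → excluded.
Q [12:05, 13:25] → during → candidate.
Among candidates, latest start is 12:05 → Q.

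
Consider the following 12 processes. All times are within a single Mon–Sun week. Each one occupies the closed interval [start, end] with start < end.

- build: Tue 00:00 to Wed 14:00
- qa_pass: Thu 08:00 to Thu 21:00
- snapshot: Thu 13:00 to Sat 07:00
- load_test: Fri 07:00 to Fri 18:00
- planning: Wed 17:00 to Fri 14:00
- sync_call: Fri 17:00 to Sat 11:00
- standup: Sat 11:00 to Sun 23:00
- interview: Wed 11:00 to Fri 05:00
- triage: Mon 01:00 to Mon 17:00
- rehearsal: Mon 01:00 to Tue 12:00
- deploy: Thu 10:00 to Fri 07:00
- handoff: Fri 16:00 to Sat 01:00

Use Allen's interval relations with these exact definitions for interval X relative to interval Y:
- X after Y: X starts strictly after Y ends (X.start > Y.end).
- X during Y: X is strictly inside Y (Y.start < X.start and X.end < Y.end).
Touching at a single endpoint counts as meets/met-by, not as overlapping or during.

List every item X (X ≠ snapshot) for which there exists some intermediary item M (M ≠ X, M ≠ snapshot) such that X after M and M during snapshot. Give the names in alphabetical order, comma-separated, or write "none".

Target snapshot = [Thu 13:00, Sat 07:00].
Intermediaries M with M during snapshot: handoff, load_test.
Via handoff — items with X after handoff: standup.
Via load_test — items with X after load_test: standup.
Union: standup.

standup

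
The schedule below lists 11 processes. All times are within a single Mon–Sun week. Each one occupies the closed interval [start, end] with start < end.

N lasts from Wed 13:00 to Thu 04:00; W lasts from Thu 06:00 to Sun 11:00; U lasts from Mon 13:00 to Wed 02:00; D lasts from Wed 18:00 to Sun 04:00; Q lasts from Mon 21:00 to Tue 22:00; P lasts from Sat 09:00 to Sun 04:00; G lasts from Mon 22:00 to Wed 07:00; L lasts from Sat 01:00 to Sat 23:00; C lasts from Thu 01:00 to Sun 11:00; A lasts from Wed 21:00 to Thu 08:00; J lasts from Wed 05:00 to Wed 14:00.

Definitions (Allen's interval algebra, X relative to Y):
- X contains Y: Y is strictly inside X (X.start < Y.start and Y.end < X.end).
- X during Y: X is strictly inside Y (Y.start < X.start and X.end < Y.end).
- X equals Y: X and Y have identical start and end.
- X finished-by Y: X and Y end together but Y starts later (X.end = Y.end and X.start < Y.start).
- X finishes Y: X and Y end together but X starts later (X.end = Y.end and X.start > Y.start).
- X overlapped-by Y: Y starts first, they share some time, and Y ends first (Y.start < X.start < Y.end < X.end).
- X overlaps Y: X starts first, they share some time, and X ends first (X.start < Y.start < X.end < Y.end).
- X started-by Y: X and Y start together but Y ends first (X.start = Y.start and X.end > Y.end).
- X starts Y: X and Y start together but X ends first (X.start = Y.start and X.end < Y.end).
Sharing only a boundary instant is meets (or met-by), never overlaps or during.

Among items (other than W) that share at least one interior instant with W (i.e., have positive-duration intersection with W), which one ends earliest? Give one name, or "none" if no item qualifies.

Target W = [Thu 06:00, Sun 11:00].
A [Wed 21:00, Thu 08:00] → overlaps → candidate.
C [Thu 01:00, Sun 11:00] → finished-by → candidate.
D [Wed 18:00, Sun 04:00] → overlaps → candidate.
G [Mon 22:00, Wed 07:00] → before → excluded.
J [Wed 05:00, Wed 14:00] → before → excluded.
L [Sat 01:00, Sat 23:00] → during → candidate.
N [Wed 13:00, Thu 04:00] → before → excluded.
P [Sat 09:00, Sun 04:00] → during → candidate.
Q [Mon 21:00, Tue 22:00] → before → excluded.
U [Mon 13:00, Wed 02:00] → before → excluded.
Among candidates, earliest end is Thu 08:00 → A.

A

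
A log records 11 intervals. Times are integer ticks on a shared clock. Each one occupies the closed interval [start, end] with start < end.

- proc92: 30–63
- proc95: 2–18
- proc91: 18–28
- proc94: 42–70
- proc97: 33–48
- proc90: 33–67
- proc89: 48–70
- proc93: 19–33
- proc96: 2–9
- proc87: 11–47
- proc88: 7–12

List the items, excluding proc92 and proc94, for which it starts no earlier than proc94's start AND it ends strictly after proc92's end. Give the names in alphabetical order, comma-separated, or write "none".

proc89

Conditions: its start is no earlier than proc94's start (X.start >= 42) AND its end is strictly after proc92's end (X.end > 63).
proc87: start 11 >= 42? ✗; end 47 > 63? ✗ → no.
proc88: start 7 >= 42? ✗; end 12 > 63? ✗ → no.
proc89: start 48 >= 42? ✓; end 70 > 63? ✓ → yes.
proc90: start 33 >= 42? ✗; end 67 > 63? ✓ → no.
proc91: start 18 >= 42? ✗; end 28 > 63? ✗ → no.
proc93: start 19 >= 42? ✗; end 33 > 63? ✗ → no.
proc95: start 2 >= 42? ✗; end 18 > 63? ✗ → no.
proc96: start 2 >= 42? ✗; end 9 > 63? ✗ → no.
proc97: start 33 >= 42? ✗; end 48 > 63? ✗ → no.
Result: proc89.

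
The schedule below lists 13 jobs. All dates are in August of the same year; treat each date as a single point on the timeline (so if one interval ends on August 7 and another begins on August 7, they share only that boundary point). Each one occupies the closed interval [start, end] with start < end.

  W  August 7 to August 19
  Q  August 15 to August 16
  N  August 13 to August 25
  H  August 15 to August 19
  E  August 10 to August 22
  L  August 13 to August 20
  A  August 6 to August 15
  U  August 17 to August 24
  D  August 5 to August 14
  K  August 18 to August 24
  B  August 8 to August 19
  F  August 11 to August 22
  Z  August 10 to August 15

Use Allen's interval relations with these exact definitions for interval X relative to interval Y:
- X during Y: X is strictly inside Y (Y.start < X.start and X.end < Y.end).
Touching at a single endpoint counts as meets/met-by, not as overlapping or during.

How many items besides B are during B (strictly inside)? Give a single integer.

Target B = [August 8, August 19].
A [August 6, August 15] → overlaps → no.
D [August 5, August 14] → overlaps → no.
E [August 10, August 22] → overlapped-by → no.
F [August 11, August 22] → overlapped-by → no.
H [August 15, August 19] → finishes → no.
K [August 18, August 24] → overlapped-by → no.
L [August 13, August 20] → overlapped-by → no.
N [August 13, August 25] → overlapped-by → no.
Q [August 15, August 16] → during → counts.
U [August 17, August 24] → overlapped-by → no.
W [August 7, August 19] → finished-by → no.
Z [August 10, August 15] → during → counts.
Total: 2.

2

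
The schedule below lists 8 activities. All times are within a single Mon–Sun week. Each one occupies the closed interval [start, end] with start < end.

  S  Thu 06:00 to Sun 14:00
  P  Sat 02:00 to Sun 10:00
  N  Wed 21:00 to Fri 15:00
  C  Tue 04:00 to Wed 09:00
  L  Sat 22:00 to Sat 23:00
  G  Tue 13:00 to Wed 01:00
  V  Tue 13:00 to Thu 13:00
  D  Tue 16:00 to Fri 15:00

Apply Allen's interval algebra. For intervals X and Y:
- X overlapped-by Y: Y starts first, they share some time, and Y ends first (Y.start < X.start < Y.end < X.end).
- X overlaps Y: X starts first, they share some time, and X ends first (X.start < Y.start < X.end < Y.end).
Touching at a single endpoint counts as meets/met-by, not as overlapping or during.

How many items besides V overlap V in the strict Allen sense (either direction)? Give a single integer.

Target V = [Tue 13:00, Thu 13:00].
C [Tue 04:00, Wed 09:00] → overlaps → counts.
D [Tue 16:00, Fri 15:00] → overlapped-by → counts.
G [Tue 13:00, Wed 01:00] → starts → no.
L [Sat 22:00, Sat 23:00] → after → no.
N [Wed 21:00, Fri 15:00] → overlapped-by → counts.
P [Sat 02:00, Sun 10:00] → after → no.
S [Thu 06:00, Sun 14:00] → overlapped-by → counts.
Total: 4.

4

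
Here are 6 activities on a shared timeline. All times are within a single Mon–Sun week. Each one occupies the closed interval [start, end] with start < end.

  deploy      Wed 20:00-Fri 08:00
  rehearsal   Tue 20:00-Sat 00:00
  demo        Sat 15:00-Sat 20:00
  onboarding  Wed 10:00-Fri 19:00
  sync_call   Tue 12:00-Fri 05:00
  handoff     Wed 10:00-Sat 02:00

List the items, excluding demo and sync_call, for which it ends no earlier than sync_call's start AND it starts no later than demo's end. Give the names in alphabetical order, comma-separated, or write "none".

deploy, handoff, onboarding, rehearsal

Conditions: its end is no earlier than sync_call's start (X.end >= Tue 12:00) AND its start is no later than demo's end (X.start <= Sat 20:00).
deploy: end Fri 08:00 >= Tue 12:00? ✓; start Wed 20:00 <= Sat 20:00? ✓ → yes.
handoff: end Sat 02:00 >= Tue 12:00? ✓; start Wed 10:00 <= Sat 20:00? ✓ → yes.
onboarding: end Fri 19:00 >= Tue 12:00? ✓; start Wed 10:00 <= Sat 20:00? ✓ → yes.
rehearsal: end Sat 00:00 >= Tue 12:00? ✓; start Tue 20:00 <= Sat 20:00? ✓ → yes.
Result: deploy, handoff, onboarding, rehearsal.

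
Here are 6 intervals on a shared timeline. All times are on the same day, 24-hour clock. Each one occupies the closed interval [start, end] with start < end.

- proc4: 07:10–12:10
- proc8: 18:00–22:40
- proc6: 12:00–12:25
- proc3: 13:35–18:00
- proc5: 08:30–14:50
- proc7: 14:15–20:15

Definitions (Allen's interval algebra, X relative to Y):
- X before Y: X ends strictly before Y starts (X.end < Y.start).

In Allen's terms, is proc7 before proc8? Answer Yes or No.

No

proc7 = [14:15, 20:15], proc8 = [18:00, 22:40].
Actual relation of proc7 to proc8: overlaps.
Asked whether 'before' holds → No.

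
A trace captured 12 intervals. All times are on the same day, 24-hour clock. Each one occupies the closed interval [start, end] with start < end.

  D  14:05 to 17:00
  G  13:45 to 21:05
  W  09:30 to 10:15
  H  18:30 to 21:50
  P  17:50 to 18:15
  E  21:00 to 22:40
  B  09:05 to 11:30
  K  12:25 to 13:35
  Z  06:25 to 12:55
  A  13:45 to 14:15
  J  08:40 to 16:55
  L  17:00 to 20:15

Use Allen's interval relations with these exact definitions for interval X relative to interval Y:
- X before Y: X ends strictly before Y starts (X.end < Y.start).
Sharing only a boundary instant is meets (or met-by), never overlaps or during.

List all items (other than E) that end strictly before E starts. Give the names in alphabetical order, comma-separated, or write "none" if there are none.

A, B, D, J, K, L, P, W, Z

Target E = [21:00, 22:40].
A [13:45, 14:15] → before → yes.
B [09:05, 11:30] → before → yes.
D [14:05, 17:00] → before → yes.
G [13:45, 21:05] → overlaps → no.
H [18:30, 21:50] → overlaps → no.
J [08:40, 16:55] → before → yes.
K [12:25, 13:35] → before → yes.
L [17:00, 20:15] → before → yes.
P [17:50, 18:15] → before → yes.
W [09:30, 10:15] → before → yes.
Z [06:25, 12:55] → before → yes.
Result: A, B, D, J, K, L, P, W, Z.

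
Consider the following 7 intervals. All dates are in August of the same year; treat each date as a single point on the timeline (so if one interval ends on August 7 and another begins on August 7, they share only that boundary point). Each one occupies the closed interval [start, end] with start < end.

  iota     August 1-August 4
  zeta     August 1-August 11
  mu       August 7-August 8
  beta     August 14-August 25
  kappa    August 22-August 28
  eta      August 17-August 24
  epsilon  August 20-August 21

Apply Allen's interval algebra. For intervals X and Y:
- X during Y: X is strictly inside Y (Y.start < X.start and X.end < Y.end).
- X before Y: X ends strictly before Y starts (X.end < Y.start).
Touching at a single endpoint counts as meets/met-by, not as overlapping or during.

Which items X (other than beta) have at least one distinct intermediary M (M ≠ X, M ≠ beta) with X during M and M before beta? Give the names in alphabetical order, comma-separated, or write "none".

Target beta = [August 14, August 25].
Intermediaries M with M before beta: iota, mu, zeta.
Via iota — items with X during iota: none.
Via mu — items with X during mu: none.
Via zeta — items with X during zeta: mu.
Union: mu.

mu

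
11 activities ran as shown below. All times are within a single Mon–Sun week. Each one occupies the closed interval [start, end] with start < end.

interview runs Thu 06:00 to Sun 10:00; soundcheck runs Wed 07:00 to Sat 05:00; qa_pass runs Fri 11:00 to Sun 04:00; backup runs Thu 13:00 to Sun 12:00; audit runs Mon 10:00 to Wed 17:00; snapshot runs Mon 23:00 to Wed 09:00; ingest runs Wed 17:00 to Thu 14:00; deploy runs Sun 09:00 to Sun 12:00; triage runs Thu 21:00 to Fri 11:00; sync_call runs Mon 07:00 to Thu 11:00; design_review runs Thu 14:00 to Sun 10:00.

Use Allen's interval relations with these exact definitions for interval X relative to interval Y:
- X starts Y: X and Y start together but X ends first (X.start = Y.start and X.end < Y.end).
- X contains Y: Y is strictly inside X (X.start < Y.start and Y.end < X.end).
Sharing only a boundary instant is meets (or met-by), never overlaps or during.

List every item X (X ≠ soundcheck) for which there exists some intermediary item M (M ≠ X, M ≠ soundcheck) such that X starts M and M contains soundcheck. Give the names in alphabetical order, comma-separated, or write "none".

Target soundcheck = [Wed 07:00, Sat 05:00].
Intermediaries M with M contains soundcheck: none.
Union: none.

none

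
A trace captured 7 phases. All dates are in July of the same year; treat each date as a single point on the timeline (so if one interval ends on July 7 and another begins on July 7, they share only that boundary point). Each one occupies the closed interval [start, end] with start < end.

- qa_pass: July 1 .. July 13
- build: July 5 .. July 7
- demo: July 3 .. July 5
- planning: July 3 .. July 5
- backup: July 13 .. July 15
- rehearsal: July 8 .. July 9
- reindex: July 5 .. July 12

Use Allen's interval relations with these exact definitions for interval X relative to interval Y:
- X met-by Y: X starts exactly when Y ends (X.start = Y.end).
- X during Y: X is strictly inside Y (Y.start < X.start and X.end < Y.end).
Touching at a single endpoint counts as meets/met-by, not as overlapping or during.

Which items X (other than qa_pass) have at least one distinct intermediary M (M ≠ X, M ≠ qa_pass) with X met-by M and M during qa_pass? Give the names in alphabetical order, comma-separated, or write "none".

build, reindex

Target qa_pass = [July 1, July 13].
Intermediaries M with M during qa_pass: build, demo, planning, rehearsal, reindex.
Via build — items with X met-by build: none.
Via demo — items with X met-by demo: build, reindex.
Via planning — items with X met-by planning: build, reindex.
Via rehearsal — items with X met-by rehearsal: none.
Via reindex — items with X met-by reindex: none.
Union: build, reindex.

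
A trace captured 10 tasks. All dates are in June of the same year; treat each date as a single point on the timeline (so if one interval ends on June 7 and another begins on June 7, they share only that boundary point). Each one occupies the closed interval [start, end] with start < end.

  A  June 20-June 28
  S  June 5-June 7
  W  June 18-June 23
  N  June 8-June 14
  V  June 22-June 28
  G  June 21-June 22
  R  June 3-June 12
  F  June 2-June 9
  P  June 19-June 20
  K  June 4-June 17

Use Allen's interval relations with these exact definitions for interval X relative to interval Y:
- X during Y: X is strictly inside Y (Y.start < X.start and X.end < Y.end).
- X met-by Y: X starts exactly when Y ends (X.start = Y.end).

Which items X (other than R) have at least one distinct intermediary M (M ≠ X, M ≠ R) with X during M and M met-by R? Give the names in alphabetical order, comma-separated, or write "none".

Target R = [June 3, June 12].
Intermediaries M with M met-by R: none.
Union: none.

none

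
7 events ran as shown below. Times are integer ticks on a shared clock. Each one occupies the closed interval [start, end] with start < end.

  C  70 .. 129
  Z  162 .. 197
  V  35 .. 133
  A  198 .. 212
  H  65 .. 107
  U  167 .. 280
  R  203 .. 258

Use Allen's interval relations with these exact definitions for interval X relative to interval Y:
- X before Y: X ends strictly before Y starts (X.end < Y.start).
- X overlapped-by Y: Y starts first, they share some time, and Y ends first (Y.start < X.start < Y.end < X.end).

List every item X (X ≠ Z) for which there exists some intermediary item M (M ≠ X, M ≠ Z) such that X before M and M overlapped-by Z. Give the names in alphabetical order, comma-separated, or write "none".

Target Z = [162, 197].
Intermediaries M with M overlapped-by Z: U.
Via U — items with X before U: C, H, V.
Union: C, H, V.

C, H, V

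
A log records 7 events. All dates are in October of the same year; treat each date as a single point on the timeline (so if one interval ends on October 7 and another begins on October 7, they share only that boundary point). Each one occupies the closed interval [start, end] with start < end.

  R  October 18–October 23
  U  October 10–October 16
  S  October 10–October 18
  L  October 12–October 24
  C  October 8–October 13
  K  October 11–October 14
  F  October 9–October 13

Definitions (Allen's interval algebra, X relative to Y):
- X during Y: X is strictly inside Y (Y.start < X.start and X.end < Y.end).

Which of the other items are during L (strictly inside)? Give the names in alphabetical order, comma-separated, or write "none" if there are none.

Target L = [October 12, October 24].
C [October 8, October 13] → overlaps → no.
F [October 9, October 13] → overlaps → no.
K [October 11, October 14] → overlaps → no.
R [October 18, October 23] → during → yes.
S [October 10, October 18] → overlaps → no.
U [October 10, October 16] → overlaps → no.
Result: R.

R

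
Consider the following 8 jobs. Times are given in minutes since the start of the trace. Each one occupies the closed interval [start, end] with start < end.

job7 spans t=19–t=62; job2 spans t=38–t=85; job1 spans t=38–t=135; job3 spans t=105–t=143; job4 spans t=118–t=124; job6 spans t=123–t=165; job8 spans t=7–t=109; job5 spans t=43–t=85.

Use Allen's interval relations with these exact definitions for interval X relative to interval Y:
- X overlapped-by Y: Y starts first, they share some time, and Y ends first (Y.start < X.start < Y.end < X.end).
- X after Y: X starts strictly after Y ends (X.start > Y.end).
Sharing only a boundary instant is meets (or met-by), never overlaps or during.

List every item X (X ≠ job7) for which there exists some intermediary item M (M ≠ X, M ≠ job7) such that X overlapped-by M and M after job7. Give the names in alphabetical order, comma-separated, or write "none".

job6

Target job7 = [t=19, t=62].
Intermediaries M with M after job7: job3, job4, job6.
Via job3 — items with X overlapped-by job3: job6.
Via job4 — items with X overlapped-by job4: job6.
Via job6 — items with X overlapped-by job6: none.
Union: job6.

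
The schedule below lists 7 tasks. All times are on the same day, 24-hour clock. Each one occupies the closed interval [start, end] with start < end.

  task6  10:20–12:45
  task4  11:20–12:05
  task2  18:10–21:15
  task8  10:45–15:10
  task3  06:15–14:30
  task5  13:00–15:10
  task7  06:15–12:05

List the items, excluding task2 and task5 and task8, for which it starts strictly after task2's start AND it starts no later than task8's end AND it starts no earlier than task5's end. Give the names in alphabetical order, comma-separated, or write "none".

Conditions: its start is strictly after task2's start (X.start > 18:10) AND its start is no later than task8's end (X.start <= 15:10) AND its start is no earlier than task5's end (X.start >= 15:10).
task3: start 06:15 > 18:10? ✗; start 06:15 <= 15:10? ✓; start 06:15 >= 15:10? ✗ → no.
task4: start 11:20 > 18:10? ✗; start 11:20 <= 15:10? ✓; start 11:20 >= 15:10? ✗ → no.
task6: start 10:20 > 18:10? ✗; start 10:20 <= 15:10? ✓; start 10:20 >= 15:10? ✗ → no.
task7: start 06:15 > 18:10? ✗; start 06:15 <= 15:10? ✓; start 06:15 >= 15:10? ✗ → no.
Result: none.

none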